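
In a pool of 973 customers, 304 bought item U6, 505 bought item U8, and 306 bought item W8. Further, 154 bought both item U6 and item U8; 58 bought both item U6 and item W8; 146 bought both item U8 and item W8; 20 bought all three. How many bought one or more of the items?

|union| = 304 + 505 + 306 − 154 − 58 − 146 + 20 = 777

777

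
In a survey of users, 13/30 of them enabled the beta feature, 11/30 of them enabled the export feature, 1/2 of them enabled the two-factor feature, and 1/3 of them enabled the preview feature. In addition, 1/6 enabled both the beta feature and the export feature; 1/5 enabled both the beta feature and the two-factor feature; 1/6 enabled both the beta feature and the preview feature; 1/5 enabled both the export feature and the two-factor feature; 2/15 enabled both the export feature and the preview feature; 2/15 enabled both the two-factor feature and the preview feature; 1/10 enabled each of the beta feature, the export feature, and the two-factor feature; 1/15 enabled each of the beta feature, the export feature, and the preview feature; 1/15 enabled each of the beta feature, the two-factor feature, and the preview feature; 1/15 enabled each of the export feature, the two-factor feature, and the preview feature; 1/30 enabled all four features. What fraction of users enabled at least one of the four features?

Apply inclusion-exclusion:
P(≥1) = 13/30 + 11/30 + 1/2 + 1/3 − 1/6 − 1/5 − 1/6 − 1/5 − 2/15 − 2/15 + 1/10 + 1/15 + 1/15 + 1/15 − 1/30 = 9/10

9/10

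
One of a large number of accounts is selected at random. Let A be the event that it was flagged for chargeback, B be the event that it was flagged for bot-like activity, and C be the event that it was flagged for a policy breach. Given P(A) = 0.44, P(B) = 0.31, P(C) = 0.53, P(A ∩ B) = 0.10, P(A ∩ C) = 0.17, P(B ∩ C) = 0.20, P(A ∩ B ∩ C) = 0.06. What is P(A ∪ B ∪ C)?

By inclusion–exclusion:
P(A ∪ B ∪ C) = 0.44 + 0.31 + 0.53 − 0.10 − 0.17 − 0.20 + 0.06 = 0.87

0.87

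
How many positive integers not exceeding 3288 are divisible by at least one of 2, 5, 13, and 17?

2146

⌊3288/2⌋ + ⌊3288/5⌋ + ⌊3288/13⌋ + ⌊3288/17⌋ − ⌊3288/10⌋ − ⌊3288/26⌋ − ⌊3288/34⌋ − ⌊3288/65⌋ − ⌊3288/85⌋ − ⌊3288/221⌋ + ⌊3288/130⌋ + ⌊3288/170⌋ + ⌊3288/442⌋ + ⌊3288/1105⌋ − ⌊3288/2210⌋ = 1644 + 657 + 252 + 193 − 328 − 126 − 96 − 50 − 38 − 14 + 25 + 19 + 7 + 2 − 1 = 2146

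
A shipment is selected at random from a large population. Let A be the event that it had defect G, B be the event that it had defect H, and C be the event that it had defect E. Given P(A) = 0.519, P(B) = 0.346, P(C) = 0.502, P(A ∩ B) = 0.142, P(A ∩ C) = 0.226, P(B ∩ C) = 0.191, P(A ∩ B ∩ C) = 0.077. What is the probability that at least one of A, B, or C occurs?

0.885

Apply inclusion-exclusion:
P(A ∪ B ∪ C) = 0.519 + 0.346 + 0.502 − 0.142 − 0.226 − 0.191 + 0.077 = 0.885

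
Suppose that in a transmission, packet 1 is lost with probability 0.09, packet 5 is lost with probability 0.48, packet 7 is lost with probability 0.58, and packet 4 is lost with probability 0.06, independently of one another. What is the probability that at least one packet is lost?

P(none) = (1 − 0.09) × (1 − 0.48) × (1 − 0.58) × (1 − 0.06) = 0.91 × 0.52 × 0.42 × 0.94 = 0.18681936
P(at least one) = 1 − 0.18681936 = 0.81318064

0.81318064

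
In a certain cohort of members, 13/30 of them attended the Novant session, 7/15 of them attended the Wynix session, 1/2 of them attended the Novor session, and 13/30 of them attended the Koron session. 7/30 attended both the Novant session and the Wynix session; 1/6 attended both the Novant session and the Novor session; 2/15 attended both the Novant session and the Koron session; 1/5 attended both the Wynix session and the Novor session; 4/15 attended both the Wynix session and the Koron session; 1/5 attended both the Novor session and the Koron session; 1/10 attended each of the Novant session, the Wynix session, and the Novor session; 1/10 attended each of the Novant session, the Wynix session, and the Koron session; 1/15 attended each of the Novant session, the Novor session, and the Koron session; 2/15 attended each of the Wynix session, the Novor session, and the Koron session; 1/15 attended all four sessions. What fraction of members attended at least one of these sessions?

29/30

P(≥1) = 13/30 + 7/15 + 1/2 + 13/30 − 7/30 − 1/6 − 2/15 − 1/5 − 4/15 − 1/5 + 1/10 + 1/10 + 1/15 + 2/15 − 1/15 = 29/30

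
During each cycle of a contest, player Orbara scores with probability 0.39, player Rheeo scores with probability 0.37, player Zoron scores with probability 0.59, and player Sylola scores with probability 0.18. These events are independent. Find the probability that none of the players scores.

P(none) = (1 − 0.39) × (1 − 0.37) × (1 − 0.59) × (1 − 0.18) = 0.61 × 0.63 × 0.41 × 0.82 = 0.12920166

0.12920166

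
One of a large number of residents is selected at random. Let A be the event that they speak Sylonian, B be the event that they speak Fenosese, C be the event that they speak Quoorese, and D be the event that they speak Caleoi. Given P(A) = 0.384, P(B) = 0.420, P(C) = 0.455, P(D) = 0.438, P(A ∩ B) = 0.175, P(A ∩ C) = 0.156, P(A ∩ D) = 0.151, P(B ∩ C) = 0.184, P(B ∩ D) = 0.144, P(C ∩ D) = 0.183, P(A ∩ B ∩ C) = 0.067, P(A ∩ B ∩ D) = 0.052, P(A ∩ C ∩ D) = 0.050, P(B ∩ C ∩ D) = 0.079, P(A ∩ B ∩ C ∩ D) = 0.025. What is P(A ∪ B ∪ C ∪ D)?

0.927

P(A ∪ B ∪ C ∪ D) = 0.384 + 0.420 + 0.455 + 0.438 − 0.175 − 0.156 − 0.151 − 0.184 − 0.144 − 0.183 + 0.067 + 0.052 + 0.050 + 0.079 − 0.025 = 0.927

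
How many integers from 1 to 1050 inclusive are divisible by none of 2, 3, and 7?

300

Using inclusion–exclusion:
floor(1050/2) + floor(1050/3) + floor(1050/7) − floor(1050/6) − floor(1050/14) − floor(1050/21) + floor(1050/42) = 525 + 350 + 150 − 175 − 75 − 50 + 25 = 750
1050 − 750 = 300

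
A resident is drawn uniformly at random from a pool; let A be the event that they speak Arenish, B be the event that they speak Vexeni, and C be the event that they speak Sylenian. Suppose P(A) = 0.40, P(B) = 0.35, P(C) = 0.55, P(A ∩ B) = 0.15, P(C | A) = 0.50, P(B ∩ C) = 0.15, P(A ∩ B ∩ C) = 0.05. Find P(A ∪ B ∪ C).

0.85

P(A ∩ C) = P(A)·P(C|A) = 0.40 × 0.50 = 0.20
Using inclusion–exclusion:
P(A ∪ B ∪ C) = 0.40 + 0.35 + 0.55 − 0.15 − 0.20 − 0.15 + 0.05 = 0.85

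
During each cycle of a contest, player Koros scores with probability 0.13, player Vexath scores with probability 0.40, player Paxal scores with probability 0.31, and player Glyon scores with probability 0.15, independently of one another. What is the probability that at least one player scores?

0.693847

Independence gives P(none) = ∏(1 − pᵢ).
P(none) = (1 − 0.13) × (1 − 0.40) × (1 − 0.31) × (1 − 0.15) = 0.87 × 0.60 × 0.69 × 0.85 = 0.306153
P(at least one) = 1 − 0.306153 = 0.693847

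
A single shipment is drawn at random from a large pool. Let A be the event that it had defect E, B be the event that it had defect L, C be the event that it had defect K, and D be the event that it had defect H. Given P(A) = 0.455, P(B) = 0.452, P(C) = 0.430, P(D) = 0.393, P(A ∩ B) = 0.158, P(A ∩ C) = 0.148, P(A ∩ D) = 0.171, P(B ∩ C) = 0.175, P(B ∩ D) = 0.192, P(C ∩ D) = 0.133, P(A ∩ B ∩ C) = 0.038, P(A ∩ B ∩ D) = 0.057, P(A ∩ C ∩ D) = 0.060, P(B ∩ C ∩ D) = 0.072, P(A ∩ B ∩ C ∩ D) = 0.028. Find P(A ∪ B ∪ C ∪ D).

0.952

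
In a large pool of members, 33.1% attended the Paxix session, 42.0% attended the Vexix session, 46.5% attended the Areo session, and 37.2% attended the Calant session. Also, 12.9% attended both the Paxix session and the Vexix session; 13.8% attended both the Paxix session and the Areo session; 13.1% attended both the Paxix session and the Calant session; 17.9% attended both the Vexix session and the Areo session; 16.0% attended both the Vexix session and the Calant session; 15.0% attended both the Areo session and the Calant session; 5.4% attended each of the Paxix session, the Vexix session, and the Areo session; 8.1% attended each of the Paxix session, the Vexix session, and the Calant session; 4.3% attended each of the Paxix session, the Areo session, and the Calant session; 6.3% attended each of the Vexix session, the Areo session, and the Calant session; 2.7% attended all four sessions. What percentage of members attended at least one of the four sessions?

91.5%

Inclusion–exclusion gives
P(at least one) = 33.1 + 42.0 + 46.5 + 37.2 − 12.9 − 13.8 − 13.1 − 17.9 − 16.0 − 15.0 + 5.4 + 8.1 + 4.3 + 6.3 − 2.7 = 91.5%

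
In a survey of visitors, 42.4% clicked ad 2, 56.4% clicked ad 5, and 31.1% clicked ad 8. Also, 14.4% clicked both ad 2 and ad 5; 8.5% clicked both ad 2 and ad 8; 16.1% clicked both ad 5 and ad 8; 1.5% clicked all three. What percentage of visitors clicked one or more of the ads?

92.4%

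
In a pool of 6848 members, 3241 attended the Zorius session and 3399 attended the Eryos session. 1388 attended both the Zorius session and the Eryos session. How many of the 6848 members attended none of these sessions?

Inclusion–exclusion gives
|union| = 3241 + 3399 − 1388 = 5252
None: 6848 − 5252 = 1596

1596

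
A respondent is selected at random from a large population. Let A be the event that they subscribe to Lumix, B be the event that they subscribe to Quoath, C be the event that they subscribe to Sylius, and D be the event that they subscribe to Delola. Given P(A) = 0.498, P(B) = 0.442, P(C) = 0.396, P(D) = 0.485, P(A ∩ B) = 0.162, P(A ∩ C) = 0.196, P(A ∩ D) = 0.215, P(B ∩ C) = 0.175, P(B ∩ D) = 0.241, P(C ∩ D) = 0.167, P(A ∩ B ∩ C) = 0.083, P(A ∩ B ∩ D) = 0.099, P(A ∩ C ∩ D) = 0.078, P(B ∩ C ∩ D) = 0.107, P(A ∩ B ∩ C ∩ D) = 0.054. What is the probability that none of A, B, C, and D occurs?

Using inclusion–exclusion:
P(A ∪ B ∪ C ∪ D) = 0.498 + 0.442 + 0.396 + 0.485 − 0.162 − 0.196 − 0.215 − 0.175 − 0.241 − 0.167 + 0.083 + 0.099 + 0.078 + 0.107 − 0.054 = 0.978
P(none) = 1 − 0.978 = 0.022

0.022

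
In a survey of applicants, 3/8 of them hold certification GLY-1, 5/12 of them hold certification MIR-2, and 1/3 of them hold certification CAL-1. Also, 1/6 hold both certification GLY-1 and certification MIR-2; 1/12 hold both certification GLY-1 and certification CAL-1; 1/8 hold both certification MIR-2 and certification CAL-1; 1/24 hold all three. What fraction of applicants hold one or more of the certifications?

19/24

By inclusion–exclusion:
P(union) = 3/8 + 5/12 + 1/3 − 1/6 − 1/12 − 1/8 + 1/24 = 19/24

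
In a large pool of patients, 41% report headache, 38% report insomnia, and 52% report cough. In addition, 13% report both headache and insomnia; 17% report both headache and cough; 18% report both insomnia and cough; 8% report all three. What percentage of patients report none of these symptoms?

9%

P(union) = 41 + 38 + 52 − 13 − 17 − 18 + 8 = 91%
P(none) = 100% − 91% = 9%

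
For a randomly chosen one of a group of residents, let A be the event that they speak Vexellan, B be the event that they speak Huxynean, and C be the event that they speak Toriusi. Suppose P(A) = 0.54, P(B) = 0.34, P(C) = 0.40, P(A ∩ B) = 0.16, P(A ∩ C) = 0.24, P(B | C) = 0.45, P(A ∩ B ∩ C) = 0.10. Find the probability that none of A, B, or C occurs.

P(B ∩ C) = P(C)·P(B|C) = 0.40 × 0.45 = 0.18
By inclusion-exclusion,
P(A ∪ B ∪ C) = 0.54 + 0.34 + 0.40 − 0.16 − 0.24 − 0.18 + 0.10 = 0.80
P(none) = 1 − 0.80 = 0.20

0.20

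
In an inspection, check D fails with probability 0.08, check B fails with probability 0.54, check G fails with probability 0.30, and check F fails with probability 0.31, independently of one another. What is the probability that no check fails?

0.2044056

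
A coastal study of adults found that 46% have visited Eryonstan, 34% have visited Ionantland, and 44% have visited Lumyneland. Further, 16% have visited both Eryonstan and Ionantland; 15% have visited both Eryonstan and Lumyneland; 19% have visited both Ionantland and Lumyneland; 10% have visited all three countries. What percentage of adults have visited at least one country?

P(union) = 46 + 34 + 44 − 16 − 15 − 19 + 10 = 84%

84%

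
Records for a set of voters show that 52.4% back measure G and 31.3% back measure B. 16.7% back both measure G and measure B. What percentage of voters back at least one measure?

67.0%

By inclusion–exclusion:
P(union) = 52.4 + 31.3 − 16.7 = 67.0%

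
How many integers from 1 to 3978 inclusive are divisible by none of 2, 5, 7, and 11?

1240

Apply inclusion-exclusion:
floor(3978/2) + floor(3978/5) + floor(3978/7) + floor(3978/11) − floor(3978/10) − floor(3978/14) − floor(3978/22) − floor(3978/35) − floor(3978/55) − floor(3978/77) + floor(3978/70) + floor(3978/110) + floor(3978/154) + floor(3978/385) − floor(3978/770) = 1989 + 795 + 568 + 361 − 397 − 284 − 180 − 113 − 72 − 51 + 56 + 36 + 25 + 10 − 5 = 2738
3978 − 2738 = 1240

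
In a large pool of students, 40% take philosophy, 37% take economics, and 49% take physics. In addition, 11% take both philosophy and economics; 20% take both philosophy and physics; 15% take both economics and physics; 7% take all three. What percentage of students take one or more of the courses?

P(at least one) = 40 + 37 + 49 − 11 − 20 − 15 + 7 = 87%

87%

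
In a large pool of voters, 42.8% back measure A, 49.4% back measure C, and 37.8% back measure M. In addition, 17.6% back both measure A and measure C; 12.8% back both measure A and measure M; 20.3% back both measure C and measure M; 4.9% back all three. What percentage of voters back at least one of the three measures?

By inclusion-exclusion,
P(at least one) = 42.8 + 49.4 + 37.8 − 17.6 − 12.8 − 20.3 + 4.9 = 84.2%

84.2%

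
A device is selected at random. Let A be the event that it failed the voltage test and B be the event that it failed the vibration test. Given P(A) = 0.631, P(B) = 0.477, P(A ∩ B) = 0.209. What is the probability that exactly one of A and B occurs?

P(exactly one) = 0.631 + 0.477 − 2·0.209 = 0.690

0.690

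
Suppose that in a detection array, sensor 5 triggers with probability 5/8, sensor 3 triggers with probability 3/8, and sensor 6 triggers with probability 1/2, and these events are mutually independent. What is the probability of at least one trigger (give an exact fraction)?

113/128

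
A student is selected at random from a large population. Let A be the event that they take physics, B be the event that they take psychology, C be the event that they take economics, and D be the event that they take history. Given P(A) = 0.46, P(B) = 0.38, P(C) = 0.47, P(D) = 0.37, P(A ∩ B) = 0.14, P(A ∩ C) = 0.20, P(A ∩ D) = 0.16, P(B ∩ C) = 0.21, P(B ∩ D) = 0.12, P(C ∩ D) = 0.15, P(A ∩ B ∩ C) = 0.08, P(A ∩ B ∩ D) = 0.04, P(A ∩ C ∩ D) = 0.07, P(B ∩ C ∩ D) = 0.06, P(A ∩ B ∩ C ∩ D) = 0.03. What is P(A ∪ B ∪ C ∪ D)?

P(A ∪ B ∪ C ∪ D) = 0.46 + 0.38 + 0.47 + 0.37 − 0.14 − 0.20 − 0.16 − 0.21 − 0.12 − 0.15 + 0.08 + 0.04 + 0.07 + 0.06 − 0.03 = 0.92

0.92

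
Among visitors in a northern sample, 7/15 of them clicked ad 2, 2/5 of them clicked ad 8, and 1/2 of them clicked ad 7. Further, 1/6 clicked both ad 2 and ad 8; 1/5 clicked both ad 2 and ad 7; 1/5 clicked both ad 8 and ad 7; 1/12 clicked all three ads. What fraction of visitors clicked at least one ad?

P(≥1) = 7/15 + 2/5 + 1/2 − 1/6 − 1/5 − 1/5 + 1/12 = 53/60

53/60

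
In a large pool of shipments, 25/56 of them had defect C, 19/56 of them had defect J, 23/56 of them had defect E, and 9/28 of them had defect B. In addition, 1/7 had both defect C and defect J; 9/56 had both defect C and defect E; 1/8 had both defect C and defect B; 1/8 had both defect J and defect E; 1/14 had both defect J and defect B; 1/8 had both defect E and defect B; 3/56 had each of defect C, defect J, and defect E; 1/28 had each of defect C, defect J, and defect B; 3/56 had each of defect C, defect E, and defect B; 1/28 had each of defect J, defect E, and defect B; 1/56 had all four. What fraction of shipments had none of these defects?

1/14

P(≥1) = 25/56 + 19/56 + 23/56 + 9/28 − 1/7 − 9/56 − 1/8 − 1/8 − 1/14 − 1/8 + 3/56 + 1/28 + 3/56 + 1/28 − 1/56 = 13/14
P(none) = 1 − 13/14 = 1/14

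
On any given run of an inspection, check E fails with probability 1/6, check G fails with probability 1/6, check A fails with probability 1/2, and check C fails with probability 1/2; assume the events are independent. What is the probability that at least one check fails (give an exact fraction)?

119/144

P(none) = (1 − 1/6) × (1 − 1/6) × (1 − 1/2) × (1 − 1/2) = 5/6 × 5/6 × 1/2 × 1/2 = 25/144
P(at least one) = 1 − 25/144 = 119/144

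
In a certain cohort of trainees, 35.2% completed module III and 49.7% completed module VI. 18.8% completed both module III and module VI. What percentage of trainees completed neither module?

33.9%

P(≥1) = 35.2 + 49.7 − 18.8 = 66.1%
P(none) = 100% − 66.1% = 33.9%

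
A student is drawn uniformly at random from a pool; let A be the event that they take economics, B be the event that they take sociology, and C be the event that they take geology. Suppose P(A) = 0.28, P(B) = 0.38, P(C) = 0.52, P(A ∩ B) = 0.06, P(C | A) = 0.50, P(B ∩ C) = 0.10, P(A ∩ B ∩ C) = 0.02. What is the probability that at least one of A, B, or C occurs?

0.90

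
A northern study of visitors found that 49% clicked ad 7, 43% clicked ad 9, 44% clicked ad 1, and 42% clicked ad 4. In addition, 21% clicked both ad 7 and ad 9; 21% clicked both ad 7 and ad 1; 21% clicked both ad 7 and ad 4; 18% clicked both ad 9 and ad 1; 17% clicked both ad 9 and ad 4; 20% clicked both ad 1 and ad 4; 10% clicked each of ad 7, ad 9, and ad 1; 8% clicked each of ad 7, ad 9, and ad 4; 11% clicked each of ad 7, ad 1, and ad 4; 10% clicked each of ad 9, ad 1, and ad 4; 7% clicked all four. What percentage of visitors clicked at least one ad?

92%

Using inclusion–exclusion:
P(at least one) = 49 + 43 + 44 + 42 − 21 − 21 − 21 − 18 − 17 − 20 + 10 + 8 + 11 + 10 − 7 = 92%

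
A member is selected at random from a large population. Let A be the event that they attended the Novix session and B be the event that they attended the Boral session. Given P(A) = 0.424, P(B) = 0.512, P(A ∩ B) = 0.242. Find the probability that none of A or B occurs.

Using inclusion–exclusion:
P(A ∪ B) = 0.424 + 0.512 − 0.242 = 0.694
P(none) = 1 − 0.694 = 0.306

0.306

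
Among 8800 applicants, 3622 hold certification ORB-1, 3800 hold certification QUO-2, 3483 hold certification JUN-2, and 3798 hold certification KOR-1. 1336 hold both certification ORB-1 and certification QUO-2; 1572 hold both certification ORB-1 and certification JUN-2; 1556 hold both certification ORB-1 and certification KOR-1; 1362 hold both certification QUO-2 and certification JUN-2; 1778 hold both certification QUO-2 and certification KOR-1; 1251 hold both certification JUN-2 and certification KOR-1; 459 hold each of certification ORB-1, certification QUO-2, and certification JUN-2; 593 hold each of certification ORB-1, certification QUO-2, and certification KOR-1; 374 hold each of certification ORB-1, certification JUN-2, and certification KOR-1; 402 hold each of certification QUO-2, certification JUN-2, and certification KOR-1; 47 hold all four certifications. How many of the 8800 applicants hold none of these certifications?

1171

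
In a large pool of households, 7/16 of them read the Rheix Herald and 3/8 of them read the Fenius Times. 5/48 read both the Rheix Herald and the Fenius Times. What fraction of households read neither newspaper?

7/24

P(≥1) = 7/16 + 3/8 − 5/48 = 17/24
P(none) = 1 − 17/24 = 7/24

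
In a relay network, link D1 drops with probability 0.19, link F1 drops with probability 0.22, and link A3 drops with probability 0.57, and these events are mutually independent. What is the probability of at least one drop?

0.728326

P(none) = (1 − 0.19) × (1 − 0.22) × (1 − 0.57) = 0.81 × 0.78 × 0.43 = 0.271674
P(at least one) = 1 − 0.271674 = 0.728326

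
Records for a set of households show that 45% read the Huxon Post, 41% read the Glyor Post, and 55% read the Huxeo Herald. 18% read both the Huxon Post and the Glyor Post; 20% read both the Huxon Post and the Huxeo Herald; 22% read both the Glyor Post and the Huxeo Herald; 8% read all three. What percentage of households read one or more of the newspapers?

89%

P(union) = 45 + 41 + 55 − 18 − 20 − 22 + 8 = 89%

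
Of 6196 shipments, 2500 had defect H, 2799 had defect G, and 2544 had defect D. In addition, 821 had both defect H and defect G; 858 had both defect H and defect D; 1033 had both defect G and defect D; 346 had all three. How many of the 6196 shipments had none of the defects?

|union| = 2500 + 2799 + 2544 − 821 − 858 − 1033 + 346 = 5477
None: 6196 − 5477 = 719

719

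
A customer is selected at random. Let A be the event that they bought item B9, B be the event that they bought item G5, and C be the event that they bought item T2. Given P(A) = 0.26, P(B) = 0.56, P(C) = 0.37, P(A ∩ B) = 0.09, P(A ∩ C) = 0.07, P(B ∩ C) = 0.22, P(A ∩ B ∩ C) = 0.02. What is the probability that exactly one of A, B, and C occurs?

Using the inclusion–exclusion count for exactly one event:
P(exactly one) = 0.26 + 0.56 + 0.37 − 2·0.09 − 2·0.07 − 2·0.22 + 3·0.02 = 0.49

0.49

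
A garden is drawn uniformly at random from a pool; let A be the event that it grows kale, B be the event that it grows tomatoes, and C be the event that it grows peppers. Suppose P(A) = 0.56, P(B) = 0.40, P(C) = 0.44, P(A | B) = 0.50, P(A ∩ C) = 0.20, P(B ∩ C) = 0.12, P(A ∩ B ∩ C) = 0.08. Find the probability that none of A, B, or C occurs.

P(A ∩ B) = P(B)·P(A|B) = 0.40 × 0.50 = 0.20
P(A ∪ B ∪ C) = 0.56 + 0.40 + 0.44 − 0.20 − 0.20 − 0.12 + 0.08 = 0.96
P(none) = 1 − 0.96 = 0.04

0.04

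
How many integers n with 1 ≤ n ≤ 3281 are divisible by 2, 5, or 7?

1640 + 656 + 468 − 328 − 234 − 93 + 46 = 2155

2155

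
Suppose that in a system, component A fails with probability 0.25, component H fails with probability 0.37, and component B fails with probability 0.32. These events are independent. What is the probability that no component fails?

0.3213

P(none) = (1 − 0.25) × (1 − 0.37) × (1 − 0.32) = 0.75 × 0.63 × 0.68 = 0.3213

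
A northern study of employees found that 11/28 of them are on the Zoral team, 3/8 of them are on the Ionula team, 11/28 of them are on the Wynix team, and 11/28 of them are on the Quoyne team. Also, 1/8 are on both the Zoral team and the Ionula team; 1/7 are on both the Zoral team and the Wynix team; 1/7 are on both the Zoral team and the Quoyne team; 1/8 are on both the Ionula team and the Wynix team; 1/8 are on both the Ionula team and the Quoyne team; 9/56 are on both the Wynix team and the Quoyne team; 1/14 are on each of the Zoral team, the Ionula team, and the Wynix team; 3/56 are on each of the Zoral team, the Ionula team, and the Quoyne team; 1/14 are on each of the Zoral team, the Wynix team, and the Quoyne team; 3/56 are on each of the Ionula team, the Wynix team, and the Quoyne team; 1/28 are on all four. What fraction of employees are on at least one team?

53/56

Apply inclusion-exclusion:
P(≥1) = 11/28 + 3/8 + 11/28 + 11/28 − 1/8 − 1/7 − 1/7 − 1/8 − 1/8 − 9/56 + 1/14 + 3/56 + 1/14 + 3/56 − 1/28 = 53/56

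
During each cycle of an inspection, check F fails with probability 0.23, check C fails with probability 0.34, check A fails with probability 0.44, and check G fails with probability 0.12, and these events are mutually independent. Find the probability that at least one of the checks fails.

Independence gives P(none) = ∏(1 − pᵢ).
P(none) = (1 − 0.23) × (1 − 0.34) × (1 − 0.44) × (1 − 0.12) = 0.77 × 0.66 × 0.56 × 0.88 = 0.25044096
P(at least one) = 1 − 0.25044096 = 0.74955904

0.74955904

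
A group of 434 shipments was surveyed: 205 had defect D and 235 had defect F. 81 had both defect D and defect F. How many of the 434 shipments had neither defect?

|union| = 205 + 235 − 81 = 359
None: 434 − 359 = 75

75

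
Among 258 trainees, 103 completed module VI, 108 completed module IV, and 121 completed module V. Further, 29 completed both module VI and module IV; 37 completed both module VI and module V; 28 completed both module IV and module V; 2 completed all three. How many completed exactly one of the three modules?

150

|exactly one| = 103 + 108 + 121 − 2·29 − 2·37 − 2·28 + 3·2 = 150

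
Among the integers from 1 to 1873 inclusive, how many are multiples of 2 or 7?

By inclusion-exclusion,
⌊1873/2⌋ + ⌊1873/7⌋ − ⌊1873/14⌋ = 936 + 267 − 133 = 1070

1070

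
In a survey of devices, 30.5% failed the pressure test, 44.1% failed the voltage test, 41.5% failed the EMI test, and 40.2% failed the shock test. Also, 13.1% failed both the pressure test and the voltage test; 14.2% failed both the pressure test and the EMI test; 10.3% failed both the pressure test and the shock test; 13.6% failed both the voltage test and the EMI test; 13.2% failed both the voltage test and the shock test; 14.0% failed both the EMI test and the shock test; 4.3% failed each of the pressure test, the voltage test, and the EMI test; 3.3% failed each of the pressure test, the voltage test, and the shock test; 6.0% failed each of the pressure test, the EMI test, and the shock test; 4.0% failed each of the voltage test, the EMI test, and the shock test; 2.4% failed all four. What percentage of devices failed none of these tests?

6.9%

By inclusion-exclusion,
P(≥1) = 30.5 + 44.1 + 41.5 + 40.2 − 13.1 − 14.2 − 10.3 − 13.6 − 13.2 − 14.0 + 4.3 + 3.3 + 6.0 + 4.0 − 2.4 = 93.1%
P(none) = 100% − 93.1% = 6.9%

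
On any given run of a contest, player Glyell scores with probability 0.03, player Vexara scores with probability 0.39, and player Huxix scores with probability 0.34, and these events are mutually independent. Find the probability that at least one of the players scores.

P(none) = (1 − 0.03) × (1 − 0.39) × (1 − 0.34) = 0.97 × 0.61 × 0.66 = 0.390522
P(at least one) = 1 − 0.390522 = 0.609478

0.609478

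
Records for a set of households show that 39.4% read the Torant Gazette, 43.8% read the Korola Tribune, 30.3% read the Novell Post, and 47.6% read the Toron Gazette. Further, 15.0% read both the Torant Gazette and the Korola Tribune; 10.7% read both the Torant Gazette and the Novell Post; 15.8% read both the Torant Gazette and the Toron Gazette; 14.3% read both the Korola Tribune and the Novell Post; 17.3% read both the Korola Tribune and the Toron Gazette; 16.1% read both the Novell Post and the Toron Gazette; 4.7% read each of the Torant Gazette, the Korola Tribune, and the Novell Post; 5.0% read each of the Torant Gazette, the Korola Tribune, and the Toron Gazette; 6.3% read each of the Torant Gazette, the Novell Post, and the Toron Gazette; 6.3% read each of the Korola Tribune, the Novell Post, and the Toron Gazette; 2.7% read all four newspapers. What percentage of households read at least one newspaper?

By inclusion–exclusion:
P(union) = 39.4 + 43.8 + 30.3 + 47.6 − 15.0 − 10.7 − 15.8 − 14.3 − 17.3 − 16.1 + 4.7 + 5.0 + 6.3 + 6.3 − 2.7 = 91.5%

91.5%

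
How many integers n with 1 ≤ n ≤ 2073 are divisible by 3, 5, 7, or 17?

1180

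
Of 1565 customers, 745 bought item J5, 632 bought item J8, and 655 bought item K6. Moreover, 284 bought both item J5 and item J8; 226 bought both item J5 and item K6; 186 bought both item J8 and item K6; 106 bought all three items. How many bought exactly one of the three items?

958

Using the inclusion–exclusion count for exactly one event:
N(exactly one) = 745 + 632 + 655 − 2·284 − 2·226 − 2·186 + 3·106 = 958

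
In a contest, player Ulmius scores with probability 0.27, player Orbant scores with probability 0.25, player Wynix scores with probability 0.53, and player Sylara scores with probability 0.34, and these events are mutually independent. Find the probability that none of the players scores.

0.1698345

P(none) = (1 − 0.27) × (1 − 0.25) × (1 − 0.53) × (1 − 0.34) = 0.73 × 0.75 × 0.47 × 0.66 = 0.1698345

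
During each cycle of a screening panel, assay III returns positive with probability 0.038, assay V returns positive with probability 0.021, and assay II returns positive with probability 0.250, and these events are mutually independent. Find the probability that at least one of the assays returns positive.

P(none) = (1 − 0.038) × (1 − 0.021) × (1 − 0.250) = 0.962 × 0.979 × 0.750 = 0.7063485
P(at least one) = 1 − 0.7063485 = 0.2936515

0.2936515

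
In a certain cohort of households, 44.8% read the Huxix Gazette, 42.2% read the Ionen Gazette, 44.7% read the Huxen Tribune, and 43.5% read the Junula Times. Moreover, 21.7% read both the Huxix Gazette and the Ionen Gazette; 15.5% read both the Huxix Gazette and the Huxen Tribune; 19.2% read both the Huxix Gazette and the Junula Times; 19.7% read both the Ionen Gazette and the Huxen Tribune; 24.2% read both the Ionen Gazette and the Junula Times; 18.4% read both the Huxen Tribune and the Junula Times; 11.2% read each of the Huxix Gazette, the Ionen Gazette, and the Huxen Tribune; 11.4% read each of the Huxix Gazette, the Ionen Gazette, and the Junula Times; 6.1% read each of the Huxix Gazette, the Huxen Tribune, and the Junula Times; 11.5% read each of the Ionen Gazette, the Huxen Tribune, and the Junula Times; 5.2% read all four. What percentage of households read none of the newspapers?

Apply inclusion-exclusion:
P(union) = 44.8 + 42.2 + 44.7 + 43.5 − 21.7 − 15.5 − 19.2 − 19.7 − 24.2 − 18.4 + 11.2 + 11.4 + 6.1 + 11.5 − 5.2 = 91.5%
P(none) = 100% − 91.5% = 8.5%

8.5%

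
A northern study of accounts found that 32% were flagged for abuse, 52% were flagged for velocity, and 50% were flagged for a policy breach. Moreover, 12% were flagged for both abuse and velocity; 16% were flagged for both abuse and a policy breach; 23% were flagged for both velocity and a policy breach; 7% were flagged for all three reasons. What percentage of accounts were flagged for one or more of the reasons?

90%

By inclusion–exclusion:
P(at least one) = 32 + 52 + 50 − 12 − 16 − 23 + 7 = 90%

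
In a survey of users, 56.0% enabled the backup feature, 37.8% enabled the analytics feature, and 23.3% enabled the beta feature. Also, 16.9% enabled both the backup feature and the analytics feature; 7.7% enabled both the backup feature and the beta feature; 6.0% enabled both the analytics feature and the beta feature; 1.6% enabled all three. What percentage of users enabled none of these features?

Inclusion–exclusion gives
P(≥1) = 56.0 + 37.8 + 23.3 − 16.9 − 7.7 − 6.0 + 1.6 = 88.1%
P(none) = 100% − 88.1% = 11.9%

11.9%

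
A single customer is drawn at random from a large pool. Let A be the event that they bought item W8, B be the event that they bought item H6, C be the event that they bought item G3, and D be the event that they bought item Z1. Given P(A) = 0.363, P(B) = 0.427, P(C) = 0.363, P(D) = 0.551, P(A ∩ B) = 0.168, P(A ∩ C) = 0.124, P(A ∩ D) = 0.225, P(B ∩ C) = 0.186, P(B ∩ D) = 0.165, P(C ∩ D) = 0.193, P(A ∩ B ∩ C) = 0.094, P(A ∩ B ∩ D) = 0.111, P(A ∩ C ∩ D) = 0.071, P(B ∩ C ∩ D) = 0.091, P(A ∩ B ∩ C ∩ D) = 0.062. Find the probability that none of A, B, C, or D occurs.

Apply inclusion-exclusion:
P(A ∪ B ∪ C ∪ D) = 0.363 + 0.427 + 0.363 + 0.551 − 0.168 − 0.124 − 0.225 − 0.186 − 0.165 − 0.193 + 0.094 + 0.111 + 0.071 + 0.091 − 0.062 = 0.948
P(none) = 1 − 0.948 = 0.052

0.052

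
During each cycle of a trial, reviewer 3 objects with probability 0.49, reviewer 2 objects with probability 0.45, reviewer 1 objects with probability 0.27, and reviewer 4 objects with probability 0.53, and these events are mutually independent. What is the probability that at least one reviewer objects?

0.90376045

P(none) = (1 − 0.49) × (1 − 0.45) × (1 − 0.27) × (1 − 0.53) = 0.51 × 0.55 × 0.73 × 0.47 = 0.09623955
P(at least one) = 1 − 0.09623955 = 0.90376045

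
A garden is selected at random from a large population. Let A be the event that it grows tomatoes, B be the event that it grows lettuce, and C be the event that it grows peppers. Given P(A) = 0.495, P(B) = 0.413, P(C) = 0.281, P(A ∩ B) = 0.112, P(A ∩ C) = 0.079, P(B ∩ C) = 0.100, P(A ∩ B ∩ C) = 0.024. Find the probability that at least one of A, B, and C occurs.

Using inclusion–exclusion:
P(A ∪ B ∪ C) = 0.495 + 0.413 + 0.281 − 0.112 − 0.079 − 0.100 + 0.024 = 0.922

0.922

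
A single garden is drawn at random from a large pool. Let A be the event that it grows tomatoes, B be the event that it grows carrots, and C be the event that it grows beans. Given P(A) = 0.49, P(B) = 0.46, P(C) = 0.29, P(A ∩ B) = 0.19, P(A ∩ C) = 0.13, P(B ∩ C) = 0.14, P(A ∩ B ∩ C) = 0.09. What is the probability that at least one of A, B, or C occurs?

0.87

P(A ∪ B ∪ C) = 0.49 + 0.46 + 0.29 − 0.19 − 0.13 − 0.14 + 0.09 = 0.87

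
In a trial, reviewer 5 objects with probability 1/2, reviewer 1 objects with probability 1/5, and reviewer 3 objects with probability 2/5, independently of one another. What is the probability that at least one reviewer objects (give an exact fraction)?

P(none) = (1 − 1/2) × (1 − 1/5) × (1 − 2/5) = 1/2 × 4/5 × 3/5 = 6/25
P(at least one) = 1 − 6/25 = 19/25

19/25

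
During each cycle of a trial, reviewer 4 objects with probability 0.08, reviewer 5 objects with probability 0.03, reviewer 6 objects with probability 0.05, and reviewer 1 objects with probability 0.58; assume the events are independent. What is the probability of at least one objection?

0.6439324

Since the events are independent, P(none) is the product of the individual non-occurrence probabilities.
P(none) = (1 − 0.08) × (1 − 0.03) × (1 − 0.05) × (1 − 0.58) = 0.92 × 0.97 × 0.95 × 0.42 = 0.3560676
P(at least one) = 1 − 0.3560676 = 0.6439324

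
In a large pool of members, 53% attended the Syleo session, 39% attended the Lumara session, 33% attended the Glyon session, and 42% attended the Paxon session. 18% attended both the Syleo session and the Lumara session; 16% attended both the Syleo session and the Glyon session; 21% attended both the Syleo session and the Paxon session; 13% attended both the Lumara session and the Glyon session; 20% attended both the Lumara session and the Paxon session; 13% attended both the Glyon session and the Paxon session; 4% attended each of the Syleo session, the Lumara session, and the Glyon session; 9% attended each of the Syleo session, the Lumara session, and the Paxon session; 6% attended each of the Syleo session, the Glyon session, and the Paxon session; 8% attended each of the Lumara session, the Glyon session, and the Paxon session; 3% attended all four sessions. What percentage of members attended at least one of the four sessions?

By inclusion–exclusion:
P(≥1) = 53 + 39 + 33 + 42 − 18 − 16 − 21 − 13 − 20 − 13 + 4 + 9 + 6 + 8 − 3 = 90%

90%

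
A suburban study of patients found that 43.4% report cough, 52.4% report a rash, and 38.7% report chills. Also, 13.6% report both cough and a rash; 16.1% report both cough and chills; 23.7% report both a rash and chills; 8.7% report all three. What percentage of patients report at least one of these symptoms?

89.8%

By inclusion-exclusion,
P(union) = 43.4 + 52.4 + 38.7 − 13.6 − 16.1 − 23.7 + 8.7 = 89.8%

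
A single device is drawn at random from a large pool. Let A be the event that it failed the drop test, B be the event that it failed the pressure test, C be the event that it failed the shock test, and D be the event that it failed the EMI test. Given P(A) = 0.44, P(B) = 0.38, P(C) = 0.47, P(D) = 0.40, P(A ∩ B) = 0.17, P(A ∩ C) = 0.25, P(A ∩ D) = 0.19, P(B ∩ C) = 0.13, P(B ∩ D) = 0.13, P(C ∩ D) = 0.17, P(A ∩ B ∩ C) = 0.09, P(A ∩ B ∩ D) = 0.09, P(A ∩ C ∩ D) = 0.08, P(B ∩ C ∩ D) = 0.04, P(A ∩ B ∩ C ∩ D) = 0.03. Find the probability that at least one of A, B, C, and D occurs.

0.92

P(A ∪ B ∪ C ∪ D) = 0.44 + 0.38 + 0.47 + 0.40 − 0.17 − 0.25 − 0.19 − 0.13 − 0.13 − 0.17 + 0.09 + 0.09 + 0.08 + 0.04 − 0.03 = 0.92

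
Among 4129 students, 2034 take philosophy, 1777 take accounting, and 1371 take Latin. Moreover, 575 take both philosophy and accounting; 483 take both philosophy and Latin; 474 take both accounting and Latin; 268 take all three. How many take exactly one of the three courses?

2922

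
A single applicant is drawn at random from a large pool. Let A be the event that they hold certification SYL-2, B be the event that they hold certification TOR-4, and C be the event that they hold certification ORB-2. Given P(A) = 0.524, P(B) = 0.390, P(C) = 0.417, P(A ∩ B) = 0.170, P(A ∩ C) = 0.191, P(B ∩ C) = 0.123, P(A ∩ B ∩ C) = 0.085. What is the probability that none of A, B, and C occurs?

Using inclusion–exclusion:
P(A ∪ B ∪ C) = 0.524 + 0.390 + 0.417 − 0.170 − 0.191 − 0.123 + 0.085 = 0.932
P(none) = 1 − 0.932 = 0.068

0.068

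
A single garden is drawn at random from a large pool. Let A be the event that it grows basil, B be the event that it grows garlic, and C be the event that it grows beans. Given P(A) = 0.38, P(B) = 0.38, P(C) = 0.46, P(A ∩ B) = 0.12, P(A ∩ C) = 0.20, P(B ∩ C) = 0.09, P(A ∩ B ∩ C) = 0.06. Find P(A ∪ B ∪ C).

0.87

Using inclusion–exclusion:
P(A ∪ B ∪ C) = 0.38 + 0.38 + 0.46 − 0.12 − 0.20 − 0.09 + 0.06 = 0.87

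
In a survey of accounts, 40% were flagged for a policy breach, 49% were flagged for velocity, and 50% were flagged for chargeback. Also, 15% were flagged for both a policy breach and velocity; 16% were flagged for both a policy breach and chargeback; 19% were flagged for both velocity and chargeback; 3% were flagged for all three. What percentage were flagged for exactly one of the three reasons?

48%

P(exactly one) = 40 + 49 + 50 − 2·15 − 2·16 − 2·19 + 3·3 = 48%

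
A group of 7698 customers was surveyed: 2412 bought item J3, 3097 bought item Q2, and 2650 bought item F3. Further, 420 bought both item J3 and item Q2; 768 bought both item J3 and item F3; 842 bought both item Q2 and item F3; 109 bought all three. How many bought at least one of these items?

6238

|union| = 2412 + 3097 + 2650 − 420 − 768 − 842 + 109 = 6238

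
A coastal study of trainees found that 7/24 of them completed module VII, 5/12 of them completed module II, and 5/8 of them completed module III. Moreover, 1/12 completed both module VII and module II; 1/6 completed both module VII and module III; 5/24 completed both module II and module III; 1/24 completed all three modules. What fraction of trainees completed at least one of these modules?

Apply inclusion-exclusion:
P(at least one) = 7/24 + 5/12 + 5/8 − 1/12 − 1/6 − 5/24 + 1/24 = 11/12

11/12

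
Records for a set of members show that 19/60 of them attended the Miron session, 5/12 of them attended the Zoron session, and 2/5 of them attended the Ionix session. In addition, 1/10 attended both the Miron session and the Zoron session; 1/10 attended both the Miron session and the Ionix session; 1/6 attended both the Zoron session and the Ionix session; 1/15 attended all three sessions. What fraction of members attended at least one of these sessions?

Apply inclusion-exclusion:
P(≥1) = 19/60 + 5/12 + 2/5 − 1/10 − 1/10 − 1/6 + 1/15 = 5/6

5/6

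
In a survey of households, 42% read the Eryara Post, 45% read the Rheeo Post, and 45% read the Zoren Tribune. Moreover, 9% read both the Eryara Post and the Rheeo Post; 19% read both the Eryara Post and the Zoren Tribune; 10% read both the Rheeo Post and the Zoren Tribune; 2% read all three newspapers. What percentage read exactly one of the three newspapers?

By inclusion–exclusion (exactly-one form):
P(exactly one) = 42 + 45 + 45 − 2·9 − 2·19 − 2·10 + 3·2 = 62%

62%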